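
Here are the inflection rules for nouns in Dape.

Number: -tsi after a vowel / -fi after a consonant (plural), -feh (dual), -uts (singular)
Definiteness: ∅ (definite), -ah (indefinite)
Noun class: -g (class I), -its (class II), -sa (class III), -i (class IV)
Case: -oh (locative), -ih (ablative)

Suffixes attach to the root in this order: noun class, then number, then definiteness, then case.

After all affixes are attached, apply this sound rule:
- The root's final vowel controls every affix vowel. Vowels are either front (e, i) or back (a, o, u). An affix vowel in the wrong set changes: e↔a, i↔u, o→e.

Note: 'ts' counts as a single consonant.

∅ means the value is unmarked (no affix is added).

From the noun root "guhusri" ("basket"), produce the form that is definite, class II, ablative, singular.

guhusriitsitsih

Attach noun class class II -its → guhusriits.
Attach number singular -uts → guhusriitsuts.
definiteness = definite: zero marking, form stays guhusriitsuts.
Attach case ablative -ih → guhusriitsutsih.
Apply vowel harmony: guhusriitsutsih → guhusriitsitsih.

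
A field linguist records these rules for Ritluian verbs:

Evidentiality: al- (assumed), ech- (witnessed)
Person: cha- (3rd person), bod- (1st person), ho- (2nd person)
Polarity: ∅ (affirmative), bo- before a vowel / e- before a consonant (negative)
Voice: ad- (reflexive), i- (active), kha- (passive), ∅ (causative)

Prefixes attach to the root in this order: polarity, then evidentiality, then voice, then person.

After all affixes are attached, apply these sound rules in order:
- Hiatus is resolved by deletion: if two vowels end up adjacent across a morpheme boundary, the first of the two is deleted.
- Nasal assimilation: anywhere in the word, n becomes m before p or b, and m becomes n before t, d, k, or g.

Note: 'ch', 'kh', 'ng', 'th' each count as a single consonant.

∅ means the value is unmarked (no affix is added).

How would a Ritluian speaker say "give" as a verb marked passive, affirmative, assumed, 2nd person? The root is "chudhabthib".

polarity = affirmative: zero marking, form stays chudhabthib.
Attach evidentiality assumed al- → alchudhabthib.
Attach voice passive kha- → khaalchudhabthib.
Attach person 2nd person ho- → hokhaalchudhabthib.
Apply vowel deletion: hokhaalchudhabthib → hokhalchudhabthib.
Nasal assimilation: no change.

hokhalchudhabthib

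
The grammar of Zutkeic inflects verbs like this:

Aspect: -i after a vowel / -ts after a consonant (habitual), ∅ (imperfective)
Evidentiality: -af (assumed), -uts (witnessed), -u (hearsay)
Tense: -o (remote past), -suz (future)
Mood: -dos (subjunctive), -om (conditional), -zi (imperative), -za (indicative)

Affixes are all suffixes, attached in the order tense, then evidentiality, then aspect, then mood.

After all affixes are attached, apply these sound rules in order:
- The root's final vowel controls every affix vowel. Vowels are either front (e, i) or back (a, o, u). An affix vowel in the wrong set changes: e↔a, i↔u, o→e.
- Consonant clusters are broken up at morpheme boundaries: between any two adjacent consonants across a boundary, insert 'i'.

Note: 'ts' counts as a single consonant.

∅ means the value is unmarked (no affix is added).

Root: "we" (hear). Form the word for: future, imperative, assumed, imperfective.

wesizefizi

Attach tense future -suz → wesuz.
Attach evidentiality assumed -af → wesuzaf.
aspect = imperfective: zero marking, form stays wesuzaf.
Attach mood imperative -zi → wesuzafzi.
Apply vowel harmony: wesuzafzi → wesizefzi.
Apply epenthesis: wesizefzi → wesizefizi.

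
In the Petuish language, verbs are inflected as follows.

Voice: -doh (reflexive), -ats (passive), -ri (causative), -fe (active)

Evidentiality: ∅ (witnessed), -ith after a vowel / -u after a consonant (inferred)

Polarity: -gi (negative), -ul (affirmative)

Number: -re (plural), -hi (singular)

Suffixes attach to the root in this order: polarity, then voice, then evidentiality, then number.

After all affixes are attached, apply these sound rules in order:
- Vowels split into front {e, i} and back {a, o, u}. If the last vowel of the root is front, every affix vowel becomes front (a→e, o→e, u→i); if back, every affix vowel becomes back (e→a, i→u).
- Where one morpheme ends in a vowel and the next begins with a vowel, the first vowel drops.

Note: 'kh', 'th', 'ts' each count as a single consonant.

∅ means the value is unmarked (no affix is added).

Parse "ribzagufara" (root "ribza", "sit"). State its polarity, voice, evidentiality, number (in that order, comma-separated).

Segment: ribza-gi-fe-re.
polarity: -gi → negative.
voice: -fe → active.
evidentiality: ∅ → witnessed.
number: -re → plural.

negative, active, witnessed, plural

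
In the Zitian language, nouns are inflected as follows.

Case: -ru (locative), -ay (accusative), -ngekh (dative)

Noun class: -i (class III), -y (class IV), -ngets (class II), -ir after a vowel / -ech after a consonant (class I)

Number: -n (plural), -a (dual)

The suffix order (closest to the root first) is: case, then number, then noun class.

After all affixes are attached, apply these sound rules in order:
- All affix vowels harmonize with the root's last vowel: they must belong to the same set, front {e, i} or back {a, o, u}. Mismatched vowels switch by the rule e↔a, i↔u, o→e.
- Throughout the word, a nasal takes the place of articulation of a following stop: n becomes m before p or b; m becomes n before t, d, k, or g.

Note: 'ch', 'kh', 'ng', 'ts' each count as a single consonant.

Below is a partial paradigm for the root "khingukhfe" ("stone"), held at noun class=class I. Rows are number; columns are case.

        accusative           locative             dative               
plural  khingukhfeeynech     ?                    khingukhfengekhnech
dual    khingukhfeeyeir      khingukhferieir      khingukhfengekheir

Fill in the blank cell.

khingukhferinech

Attach case locative -ru → khingukhferu.
Attach number plural -n → khingukhferun.
Attach noun class class I -ech (after consonant 'n') → khingukhferunech.
Apply vowel harmony: khingukhferunech → khingukhferinech.
Nasal assimilation: no change.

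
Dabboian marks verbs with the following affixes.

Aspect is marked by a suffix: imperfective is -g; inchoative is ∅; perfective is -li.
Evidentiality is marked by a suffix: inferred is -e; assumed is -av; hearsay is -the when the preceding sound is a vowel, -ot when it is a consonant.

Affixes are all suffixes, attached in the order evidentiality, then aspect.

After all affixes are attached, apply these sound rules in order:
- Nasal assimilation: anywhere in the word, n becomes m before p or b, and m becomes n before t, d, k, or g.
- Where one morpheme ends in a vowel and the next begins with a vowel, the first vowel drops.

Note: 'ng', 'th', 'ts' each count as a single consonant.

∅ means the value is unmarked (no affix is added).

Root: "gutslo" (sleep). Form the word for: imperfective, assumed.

Attach evidentiality assumed -av → gutsloav.
Attach aspect imperfective -g → gutsloavg.
Nasal assimilation: no change.
Apply vowel deletion: gutsloavg → gutslavg.

gutslavg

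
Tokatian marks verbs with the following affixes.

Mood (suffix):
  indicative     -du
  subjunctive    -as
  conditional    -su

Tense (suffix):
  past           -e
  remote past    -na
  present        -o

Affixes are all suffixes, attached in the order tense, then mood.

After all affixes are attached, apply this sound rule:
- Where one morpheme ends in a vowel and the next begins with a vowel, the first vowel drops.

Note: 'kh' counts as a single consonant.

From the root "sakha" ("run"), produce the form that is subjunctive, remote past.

Attach tense remote past -na → sakhana.
Attach mood subjunctive -as → sakhanaas.
Apply vowel deletion: sakhanaas → sakhanas.

sakhanas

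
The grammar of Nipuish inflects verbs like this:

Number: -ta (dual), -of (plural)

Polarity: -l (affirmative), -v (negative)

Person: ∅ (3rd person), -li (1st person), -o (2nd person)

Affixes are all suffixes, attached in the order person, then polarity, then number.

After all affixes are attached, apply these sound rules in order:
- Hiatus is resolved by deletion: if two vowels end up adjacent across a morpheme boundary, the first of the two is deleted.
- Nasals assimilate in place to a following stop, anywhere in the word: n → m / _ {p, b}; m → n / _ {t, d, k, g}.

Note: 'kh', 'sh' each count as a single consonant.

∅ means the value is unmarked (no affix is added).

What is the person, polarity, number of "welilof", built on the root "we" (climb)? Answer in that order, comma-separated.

Segment: we-li-l-of.
person: -li → 1st person.
polarity: -l → affirmative.
number: -of → plural.

1st person, affirmative, plural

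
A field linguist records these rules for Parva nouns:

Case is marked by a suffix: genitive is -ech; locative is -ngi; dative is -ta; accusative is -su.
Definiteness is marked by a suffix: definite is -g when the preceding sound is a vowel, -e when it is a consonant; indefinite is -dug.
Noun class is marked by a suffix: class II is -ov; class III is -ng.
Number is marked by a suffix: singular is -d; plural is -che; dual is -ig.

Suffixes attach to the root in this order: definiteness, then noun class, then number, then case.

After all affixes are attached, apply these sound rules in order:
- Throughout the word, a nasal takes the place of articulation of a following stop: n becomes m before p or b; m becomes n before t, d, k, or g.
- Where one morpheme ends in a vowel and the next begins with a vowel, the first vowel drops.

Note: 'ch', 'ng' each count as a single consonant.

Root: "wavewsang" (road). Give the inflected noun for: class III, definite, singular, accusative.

Attach definiteness definite -e (after consonant 'ng') → wavewsange.
Attach noun class class III -ng → wavewsangeng.
Attach number singular -d → wavewsangengd.
Attach case accusative -su → wavewsangengdsu.
Nasal assimilation: no change.
Vowel deletion: no change.

wavewsangengdsu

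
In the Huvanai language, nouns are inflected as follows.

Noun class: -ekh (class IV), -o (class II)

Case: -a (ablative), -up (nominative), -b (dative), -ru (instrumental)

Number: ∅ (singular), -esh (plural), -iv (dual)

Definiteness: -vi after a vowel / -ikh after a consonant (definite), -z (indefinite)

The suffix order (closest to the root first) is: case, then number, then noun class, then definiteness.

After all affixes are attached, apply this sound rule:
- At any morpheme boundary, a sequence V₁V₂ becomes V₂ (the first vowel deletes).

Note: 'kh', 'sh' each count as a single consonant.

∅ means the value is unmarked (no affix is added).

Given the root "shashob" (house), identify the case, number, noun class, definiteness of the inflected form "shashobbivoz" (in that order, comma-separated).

Segment: shashob-b-iv-o-z.
case: -b → dative.
number: -iv → dual.
noun class: -o → class II.
definiteness: -z → indefinite.

dative, dual, class II, indefinite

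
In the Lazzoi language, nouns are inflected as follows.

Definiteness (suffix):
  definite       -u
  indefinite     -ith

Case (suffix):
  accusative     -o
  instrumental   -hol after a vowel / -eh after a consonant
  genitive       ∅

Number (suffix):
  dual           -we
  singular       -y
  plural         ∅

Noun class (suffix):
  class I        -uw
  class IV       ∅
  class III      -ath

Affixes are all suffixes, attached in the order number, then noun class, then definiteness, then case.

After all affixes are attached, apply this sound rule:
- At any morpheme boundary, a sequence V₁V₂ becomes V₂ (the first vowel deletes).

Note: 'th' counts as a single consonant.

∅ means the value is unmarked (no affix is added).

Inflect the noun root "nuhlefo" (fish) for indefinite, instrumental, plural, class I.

nuhlefuwitheh

number = plural: zero marking, form stays nuhlefo.
Attach noun class class I -uw → nuhlefouw.
Attach definiteness indefinite -ith → nuhlefouwith.
Attach case instrumental -eh (after consonant 'th') → nuhlefouwitheh.
Apply vowel deletion: nuhlefouwitheh → nuhlefuwitheh.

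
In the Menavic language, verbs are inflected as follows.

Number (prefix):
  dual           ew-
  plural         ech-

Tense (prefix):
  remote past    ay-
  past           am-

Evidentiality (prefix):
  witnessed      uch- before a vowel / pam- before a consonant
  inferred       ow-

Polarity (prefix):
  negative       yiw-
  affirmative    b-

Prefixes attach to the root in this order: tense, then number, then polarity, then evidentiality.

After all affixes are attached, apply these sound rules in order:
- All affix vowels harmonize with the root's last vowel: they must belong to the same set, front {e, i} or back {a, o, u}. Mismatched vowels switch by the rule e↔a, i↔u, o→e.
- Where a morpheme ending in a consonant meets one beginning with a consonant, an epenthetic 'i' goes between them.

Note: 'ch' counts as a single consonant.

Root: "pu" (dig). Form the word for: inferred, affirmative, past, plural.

owibachamipu

Attach tense past am- → ampu.
Attach number plural ech- → echampu.
Attach polarity affirmative b- → bechampu.
Attach evidentiality inferred ow- → owbechampu.
Apply vowel harmony: owbechampu → owbachampu.
Apply epenthesis: owbachampu → owibachamipu.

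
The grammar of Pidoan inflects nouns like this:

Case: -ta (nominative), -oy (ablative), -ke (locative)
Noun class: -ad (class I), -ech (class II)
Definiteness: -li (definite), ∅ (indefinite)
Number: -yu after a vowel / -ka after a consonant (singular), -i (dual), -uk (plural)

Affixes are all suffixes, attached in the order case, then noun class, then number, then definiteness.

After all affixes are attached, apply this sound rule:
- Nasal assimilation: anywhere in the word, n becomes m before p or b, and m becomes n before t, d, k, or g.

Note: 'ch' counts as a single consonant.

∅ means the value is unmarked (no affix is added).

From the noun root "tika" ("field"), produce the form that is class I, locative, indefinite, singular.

Attach case locative -ke → tikake.
Attach noun class class I -ad → tikakead.
Attach number singular -ka (after consonant 'd') → tikakeadka.
definiteness = indefinite: zero marking, form stays tikakeadka.
Nasal assimilation: no change.

tikakeadka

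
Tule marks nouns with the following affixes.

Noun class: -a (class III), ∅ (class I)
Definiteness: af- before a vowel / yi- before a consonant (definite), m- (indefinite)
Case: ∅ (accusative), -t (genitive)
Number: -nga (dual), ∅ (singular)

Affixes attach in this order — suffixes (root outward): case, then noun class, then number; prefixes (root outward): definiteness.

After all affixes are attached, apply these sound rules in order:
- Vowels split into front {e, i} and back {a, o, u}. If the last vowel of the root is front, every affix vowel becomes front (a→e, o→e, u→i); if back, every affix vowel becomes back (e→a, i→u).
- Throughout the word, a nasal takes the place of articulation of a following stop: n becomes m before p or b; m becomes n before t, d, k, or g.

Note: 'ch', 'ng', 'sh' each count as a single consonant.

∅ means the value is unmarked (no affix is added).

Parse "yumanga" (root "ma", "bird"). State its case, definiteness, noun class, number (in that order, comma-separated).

Segment: yi-ma-nga.
case: ∅ → accusative.
definiteness: af/yi- → definite.
noun class: ∅ → class I.
number: -nga → dual.

accusative, definite, class I, dual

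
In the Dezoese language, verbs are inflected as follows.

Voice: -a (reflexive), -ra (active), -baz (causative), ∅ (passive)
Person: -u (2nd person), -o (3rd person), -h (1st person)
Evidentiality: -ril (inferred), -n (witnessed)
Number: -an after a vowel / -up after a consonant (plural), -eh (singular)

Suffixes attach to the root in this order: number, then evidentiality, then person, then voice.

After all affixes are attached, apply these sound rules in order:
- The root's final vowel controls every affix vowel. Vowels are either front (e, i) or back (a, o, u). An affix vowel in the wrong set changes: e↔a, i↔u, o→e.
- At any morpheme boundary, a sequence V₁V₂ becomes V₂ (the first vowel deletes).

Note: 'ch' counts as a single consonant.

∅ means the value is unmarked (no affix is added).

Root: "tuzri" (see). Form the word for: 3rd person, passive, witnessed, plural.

Attach number plural -an (after vowel 'i') → tuzrian.
Attach evidentiality witnessed -n → tuzriann.
Attach person 3rd person -o → tuzrianno.
voice = passive: zero marking, form stays tuzrianno.
Apply vowel harmony: tuzrianno → tuzrienne.
Apply vowel deletion: tuzrienne → tuzrenne.

tuzrenne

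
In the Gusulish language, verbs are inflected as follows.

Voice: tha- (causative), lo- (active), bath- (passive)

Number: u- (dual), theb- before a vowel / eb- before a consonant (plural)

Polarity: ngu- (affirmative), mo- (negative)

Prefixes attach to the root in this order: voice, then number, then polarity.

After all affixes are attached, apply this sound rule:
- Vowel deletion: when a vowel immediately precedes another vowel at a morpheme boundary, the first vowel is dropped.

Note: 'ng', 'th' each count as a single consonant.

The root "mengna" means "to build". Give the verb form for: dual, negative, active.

mulomengna

Attach voice active lo- → lomengna.
Attach number dual u- → ulomengna.
Attach polarity negative mo- → moulomengna.
Apply vowel deletion: moulomengna → mulomengna.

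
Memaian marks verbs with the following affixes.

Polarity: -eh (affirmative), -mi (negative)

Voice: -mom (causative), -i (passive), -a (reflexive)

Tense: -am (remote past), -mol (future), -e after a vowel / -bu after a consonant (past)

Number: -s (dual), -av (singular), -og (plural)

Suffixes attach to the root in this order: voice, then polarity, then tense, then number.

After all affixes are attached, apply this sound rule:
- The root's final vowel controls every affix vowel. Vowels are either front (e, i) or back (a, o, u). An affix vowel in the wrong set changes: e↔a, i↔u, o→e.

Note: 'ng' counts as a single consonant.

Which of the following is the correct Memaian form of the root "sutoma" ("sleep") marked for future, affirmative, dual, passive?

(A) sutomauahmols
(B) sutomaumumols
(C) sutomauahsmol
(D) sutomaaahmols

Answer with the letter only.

Attach voice passive -i → sutomai.
Attach polarity affirmative -eh → sutomaieh.
Attach tense future -mol → sutomaiehmol.
Attach number dual -s → sutomaiehmols.
Apply vowel harmony: sutomaiehmols → sutomauahmols.
So the correct form is sutomauahmols, option (A).
(B) sutomaumumols is wrong: it uses negative instead of affirmative for polarity.
(D) sutomaaahmols is wrong: it uses reflexive instead of passive for voice.
(C) sutomauahsmol is wrong: it has the affixes in the wrong order.

A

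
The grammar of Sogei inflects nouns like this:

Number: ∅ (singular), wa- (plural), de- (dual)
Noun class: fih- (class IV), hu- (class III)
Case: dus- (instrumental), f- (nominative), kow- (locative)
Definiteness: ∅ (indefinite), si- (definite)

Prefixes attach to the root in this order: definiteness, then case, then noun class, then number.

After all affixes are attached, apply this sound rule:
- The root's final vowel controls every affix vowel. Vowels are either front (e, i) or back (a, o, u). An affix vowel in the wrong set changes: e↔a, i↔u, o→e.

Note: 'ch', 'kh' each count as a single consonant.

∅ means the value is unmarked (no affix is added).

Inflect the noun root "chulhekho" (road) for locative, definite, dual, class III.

dahukowsuchulhekho

Attach definiteness definite si- → sichulhekho.
Attach case locative kow- → kowsichulhekho.
Attach noun class class III hu- → hukowsichulhekho.
Attach number dual de- → dehukowsichulhekho.
Apply vowel harmony: dehukowsichulhekho → dahukowsuchulhekho.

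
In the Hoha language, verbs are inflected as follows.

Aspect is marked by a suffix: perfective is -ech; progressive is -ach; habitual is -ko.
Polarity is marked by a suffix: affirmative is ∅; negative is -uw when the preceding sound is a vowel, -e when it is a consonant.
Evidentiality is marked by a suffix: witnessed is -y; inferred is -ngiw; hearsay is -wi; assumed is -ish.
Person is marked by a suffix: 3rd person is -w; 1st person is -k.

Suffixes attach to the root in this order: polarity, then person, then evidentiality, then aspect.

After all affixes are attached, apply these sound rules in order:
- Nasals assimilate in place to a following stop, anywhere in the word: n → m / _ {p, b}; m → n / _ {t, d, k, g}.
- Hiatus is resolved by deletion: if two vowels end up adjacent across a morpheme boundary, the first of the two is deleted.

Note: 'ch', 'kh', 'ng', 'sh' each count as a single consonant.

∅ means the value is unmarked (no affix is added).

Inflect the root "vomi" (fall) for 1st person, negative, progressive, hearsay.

vomuwkwach

Attach polarity negative -uw (after vowel 'i') → vomiuw.
Attach person 1st person -k → vomiuwk.
Attach evidentiality hearsay -wi → vomiuwkwi.
Attach aspect progressive -ach → vomiuwkwiach.
Nasal assimilation: no change.
Apply vowel deletion: vomiuwkwiach → vomuwkwach.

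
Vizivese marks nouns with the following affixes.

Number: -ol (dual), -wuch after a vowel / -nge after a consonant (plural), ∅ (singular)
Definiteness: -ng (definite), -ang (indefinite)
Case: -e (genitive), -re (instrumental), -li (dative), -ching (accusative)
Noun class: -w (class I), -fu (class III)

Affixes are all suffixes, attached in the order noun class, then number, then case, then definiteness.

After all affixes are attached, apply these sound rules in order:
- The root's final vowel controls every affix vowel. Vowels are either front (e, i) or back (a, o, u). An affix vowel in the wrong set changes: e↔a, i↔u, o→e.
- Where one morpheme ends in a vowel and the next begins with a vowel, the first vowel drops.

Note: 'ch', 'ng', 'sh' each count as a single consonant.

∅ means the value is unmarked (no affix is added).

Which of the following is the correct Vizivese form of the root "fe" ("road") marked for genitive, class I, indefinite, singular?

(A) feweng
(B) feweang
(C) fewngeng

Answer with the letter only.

A

Attach noun class class I -w → few.
number = singular: zero marking, form stays few.
Attach case genitive -e → fewe.
Attach definiteness indefinite -ang → feweang.
Apply vowel harmony: feweang → feweeng.
Apply vowel deletion: feweeng → feweng.
So the correct form is feweng, option (A).
(C) fewngeng is wrong: it uses plural instead of singular for number.
(B) feweang is wrong: it fails to apply the sound rule(s).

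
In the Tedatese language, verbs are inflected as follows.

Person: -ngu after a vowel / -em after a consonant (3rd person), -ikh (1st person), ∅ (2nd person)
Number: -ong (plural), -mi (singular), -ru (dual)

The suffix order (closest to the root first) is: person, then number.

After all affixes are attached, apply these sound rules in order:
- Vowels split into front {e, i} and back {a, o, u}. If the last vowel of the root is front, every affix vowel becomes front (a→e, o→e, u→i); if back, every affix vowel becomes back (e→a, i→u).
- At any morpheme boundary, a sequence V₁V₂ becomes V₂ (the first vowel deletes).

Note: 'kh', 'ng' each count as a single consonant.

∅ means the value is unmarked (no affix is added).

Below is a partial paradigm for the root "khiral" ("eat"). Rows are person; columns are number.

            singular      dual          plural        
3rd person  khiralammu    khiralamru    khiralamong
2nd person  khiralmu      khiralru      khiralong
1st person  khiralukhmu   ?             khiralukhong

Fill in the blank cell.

Attach person 1st person -ikh → khiralikh.
Attach number dual -ru → khiralikhru.
Apply vowel harmony: khiralikhru → khiralukhru.
Vowel deletion: no change.

khiralukhru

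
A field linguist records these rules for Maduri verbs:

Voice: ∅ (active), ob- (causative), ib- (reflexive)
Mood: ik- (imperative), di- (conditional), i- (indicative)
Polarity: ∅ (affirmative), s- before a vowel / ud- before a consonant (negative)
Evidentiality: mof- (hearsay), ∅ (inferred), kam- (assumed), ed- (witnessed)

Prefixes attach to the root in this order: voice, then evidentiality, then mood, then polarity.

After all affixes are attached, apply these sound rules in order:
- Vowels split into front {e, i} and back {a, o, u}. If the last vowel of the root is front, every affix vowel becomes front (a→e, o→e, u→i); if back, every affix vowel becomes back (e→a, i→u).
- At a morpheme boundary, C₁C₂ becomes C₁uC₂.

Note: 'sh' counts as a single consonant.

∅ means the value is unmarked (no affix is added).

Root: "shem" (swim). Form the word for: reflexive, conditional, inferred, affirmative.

Attach voice reflexive ib- → ibshem.
evidentiality = inferred: zero marking, form stays ibshem.
Attach mood conditional di- → diibshem.
polarity = affirmative: zero marking, form stays diibshem.
Vowel harmony: no change.
Apply epenthesis: diibshem → diibushem.

diibushem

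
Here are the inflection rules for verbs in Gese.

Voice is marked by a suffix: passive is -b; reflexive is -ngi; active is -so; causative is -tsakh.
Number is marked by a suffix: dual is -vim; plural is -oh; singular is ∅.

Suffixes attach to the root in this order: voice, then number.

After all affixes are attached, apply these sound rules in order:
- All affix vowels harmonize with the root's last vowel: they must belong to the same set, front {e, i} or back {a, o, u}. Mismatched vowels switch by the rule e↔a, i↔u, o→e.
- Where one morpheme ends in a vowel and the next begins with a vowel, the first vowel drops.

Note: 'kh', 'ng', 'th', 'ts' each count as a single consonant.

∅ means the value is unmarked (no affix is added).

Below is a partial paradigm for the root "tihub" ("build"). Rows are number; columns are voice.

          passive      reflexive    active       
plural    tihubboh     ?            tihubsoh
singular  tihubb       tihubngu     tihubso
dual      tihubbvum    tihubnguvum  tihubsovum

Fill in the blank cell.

Attach voice reflexive -ngi → tihubngi.
Attach number plural -oh → tihubngioh.
Apply vowel harmony: tihubngioh → tihubnguoh.
Apply vowel deletion: tihubnguoh → tihubngoh.

tihubngoh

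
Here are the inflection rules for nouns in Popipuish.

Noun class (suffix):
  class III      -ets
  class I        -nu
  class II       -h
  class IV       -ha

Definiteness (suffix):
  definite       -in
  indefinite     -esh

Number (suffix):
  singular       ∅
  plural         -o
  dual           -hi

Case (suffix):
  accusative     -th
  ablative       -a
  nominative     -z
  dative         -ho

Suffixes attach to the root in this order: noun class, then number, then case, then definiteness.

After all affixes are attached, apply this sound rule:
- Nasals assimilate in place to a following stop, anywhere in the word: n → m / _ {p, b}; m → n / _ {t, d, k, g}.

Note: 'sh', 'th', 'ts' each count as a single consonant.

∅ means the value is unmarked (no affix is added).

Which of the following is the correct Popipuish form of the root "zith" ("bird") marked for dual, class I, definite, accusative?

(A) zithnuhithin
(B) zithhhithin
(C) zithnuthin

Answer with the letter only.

Attach noun class class I -nu → zithnu.
Attach number dual -hi → zithnuhi.
Attach case accusative -th → zithnuhith.
Attach definiteness definite -in → zithnuhithin.
Nasal assimilation: no change.
So the correct form is zithnuhithin, option (A).
(C) zithnuthin is wrong: it uses singular instead of dual for number.
(B) zithhhithin is wrong: it uses class II instead of class I for noun class.

A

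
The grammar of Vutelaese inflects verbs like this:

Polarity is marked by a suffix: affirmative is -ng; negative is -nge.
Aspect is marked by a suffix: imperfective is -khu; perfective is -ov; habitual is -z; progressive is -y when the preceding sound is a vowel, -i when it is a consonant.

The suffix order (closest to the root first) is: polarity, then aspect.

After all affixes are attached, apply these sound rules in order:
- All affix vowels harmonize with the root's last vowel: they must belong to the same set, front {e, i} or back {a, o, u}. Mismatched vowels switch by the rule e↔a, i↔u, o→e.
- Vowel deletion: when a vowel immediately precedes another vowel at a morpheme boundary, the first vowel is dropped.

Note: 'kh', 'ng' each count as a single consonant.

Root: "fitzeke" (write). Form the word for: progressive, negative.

fitzekengey

Attach polarity negative -nge → fitzekenge.
Attach aspect progressive -y (after vowel 'e') → fitzekengey.
Vowel harmony: no change.
Vowel deletion: no change.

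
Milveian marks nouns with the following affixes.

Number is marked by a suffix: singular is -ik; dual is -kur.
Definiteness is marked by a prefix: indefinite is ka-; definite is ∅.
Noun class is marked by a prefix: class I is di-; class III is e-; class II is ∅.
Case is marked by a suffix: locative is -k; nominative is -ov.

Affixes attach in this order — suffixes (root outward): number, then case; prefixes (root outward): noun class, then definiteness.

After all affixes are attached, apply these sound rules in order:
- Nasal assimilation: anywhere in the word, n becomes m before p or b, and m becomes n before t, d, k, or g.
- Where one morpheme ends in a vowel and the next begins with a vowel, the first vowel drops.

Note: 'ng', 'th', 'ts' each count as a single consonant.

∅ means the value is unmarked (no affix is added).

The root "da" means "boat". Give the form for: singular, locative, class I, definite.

Attach number singular -ik → daik.
Attach case locative -k → daikk.
Attach noun class class I di- → didaikk.
definiteness = definite: zero marking, form stays didaikk.
Nasal assimilation: no change.
Apply vowel deletion: didaikk → didikk.

didikk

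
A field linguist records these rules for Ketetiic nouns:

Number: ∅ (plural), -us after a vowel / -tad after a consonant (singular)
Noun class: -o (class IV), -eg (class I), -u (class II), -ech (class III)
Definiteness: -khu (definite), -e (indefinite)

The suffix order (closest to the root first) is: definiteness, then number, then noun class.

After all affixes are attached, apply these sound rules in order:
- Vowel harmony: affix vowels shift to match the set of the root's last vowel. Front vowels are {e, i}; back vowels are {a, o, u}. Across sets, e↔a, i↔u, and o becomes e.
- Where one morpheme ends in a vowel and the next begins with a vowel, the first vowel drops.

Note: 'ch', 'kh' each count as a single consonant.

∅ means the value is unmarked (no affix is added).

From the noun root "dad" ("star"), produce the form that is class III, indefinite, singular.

dadusach

Attach definiteness indefinite -e → dade.
Attach number singular -us (after vowel 'e') → dadeus.
Attach noun class class III -ech → dadeusech.
Apply vowel harmony: dadeusech → dadausach.
Apply vowel deletion: dadausach → dadusach.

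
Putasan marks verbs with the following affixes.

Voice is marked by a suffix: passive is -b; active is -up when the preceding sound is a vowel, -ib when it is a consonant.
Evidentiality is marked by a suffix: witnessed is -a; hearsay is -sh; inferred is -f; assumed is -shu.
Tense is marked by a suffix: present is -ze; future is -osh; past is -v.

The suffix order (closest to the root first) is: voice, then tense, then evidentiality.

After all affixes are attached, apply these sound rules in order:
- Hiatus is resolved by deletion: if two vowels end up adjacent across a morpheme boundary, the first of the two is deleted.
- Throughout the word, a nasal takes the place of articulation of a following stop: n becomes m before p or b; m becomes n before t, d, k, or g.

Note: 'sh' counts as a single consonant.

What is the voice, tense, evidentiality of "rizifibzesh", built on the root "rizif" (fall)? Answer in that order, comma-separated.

Segment: rizif-ib-ze-sh.
voice: -up/ib → active.
tense: -ze → present.
evidentiality: -sh → hearsay.

active, present, hearsay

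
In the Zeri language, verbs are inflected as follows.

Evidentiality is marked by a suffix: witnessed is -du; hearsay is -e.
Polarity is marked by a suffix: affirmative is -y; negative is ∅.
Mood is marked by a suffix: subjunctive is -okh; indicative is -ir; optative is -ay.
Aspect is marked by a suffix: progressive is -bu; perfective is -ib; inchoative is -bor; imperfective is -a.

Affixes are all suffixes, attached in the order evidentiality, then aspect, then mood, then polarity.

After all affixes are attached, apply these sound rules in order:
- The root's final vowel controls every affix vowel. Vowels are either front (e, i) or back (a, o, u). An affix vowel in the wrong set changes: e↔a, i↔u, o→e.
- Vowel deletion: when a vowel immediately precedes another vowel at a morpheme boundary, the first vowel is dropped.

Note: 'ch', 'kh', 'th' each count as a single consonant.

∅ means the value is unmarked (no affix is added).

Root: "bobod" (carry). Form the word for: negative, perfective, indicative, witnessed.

boboddubur

Attach evidentiality witnessed -du → boboddu.
Attach aspect perfective -ib → bobodduib.
Attach mood indicative -ir → bobodduibir.
polarity = negative: zero marking, form stays bobodduibir.
Apply vowel harmony: bobodduibir → bobodduubur.
Apply vowel deletion: bobodduubur → boboddubur.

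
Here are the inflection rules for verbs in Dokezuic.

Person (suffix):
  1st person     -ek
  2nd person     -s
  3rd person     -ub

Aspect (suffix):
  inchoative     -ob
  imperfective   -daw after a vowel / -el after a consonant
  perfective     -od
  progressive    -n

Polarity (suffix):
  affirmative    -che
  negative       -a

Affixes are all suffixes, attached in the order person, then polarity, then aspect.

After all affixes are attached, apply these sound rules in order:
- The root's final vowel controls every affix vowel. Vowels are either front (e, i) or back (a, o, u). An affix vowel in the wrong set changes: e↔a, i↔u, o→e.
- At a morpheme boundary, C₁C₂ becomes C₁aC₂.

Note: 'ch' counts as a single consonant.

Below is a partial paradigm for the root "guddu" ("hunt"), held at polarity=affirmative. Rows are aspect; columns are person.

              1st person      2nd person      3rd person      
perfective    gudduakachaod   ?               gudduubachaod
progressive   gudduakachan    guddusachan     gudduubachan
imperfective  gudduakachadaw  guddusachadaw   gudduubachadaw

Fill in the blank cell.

guddusachaod

Attach person 2nd person -s → guddus.
Attach polarity affirmative -che → guddusche.
Attach aspect perfective -od → gudduscheod.
Apply vowel harmony: gudduscheod → gudduschaod.
Apply epenthesis: gudduschaod → guddusachaod.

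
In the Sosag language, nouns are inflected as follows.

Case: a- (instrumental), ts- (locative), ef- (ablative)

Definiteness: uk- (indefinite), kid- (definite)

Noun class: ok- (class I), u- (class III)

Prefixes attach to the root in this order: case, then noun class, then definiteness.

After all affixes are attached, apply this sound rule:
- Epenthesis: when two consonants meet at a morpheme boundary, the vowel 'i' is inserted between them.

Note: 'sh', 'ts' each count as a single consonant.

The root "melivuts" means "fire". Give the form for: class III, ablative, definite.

kiduefimelivuts

Attach case ablative ef- → efmelivuts.
Attach noun class class III u- → uefmelivuts.
Attach definiteness definite kid- → kiduefmelivuts.
Apply epenthesis: kiduefmelivuts → kiduefimelivuts.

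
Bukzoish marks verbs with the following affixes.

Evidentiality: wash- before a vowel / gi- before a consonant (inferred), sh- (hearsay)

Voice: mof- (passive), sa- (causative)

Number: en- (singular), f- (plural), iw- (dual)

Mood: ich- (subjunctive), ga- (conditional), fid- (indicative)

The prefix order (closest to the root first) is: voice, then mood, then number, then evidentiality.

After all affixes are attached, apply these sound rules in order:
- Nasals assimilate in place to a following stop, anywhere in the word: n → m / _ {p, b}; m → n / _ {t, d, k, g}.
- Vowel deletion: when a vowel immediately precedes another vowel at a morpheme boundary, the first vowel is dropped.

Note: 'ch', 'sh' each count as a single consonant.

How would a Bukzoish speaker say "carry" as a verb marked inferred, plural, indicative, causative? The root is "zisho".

giffidsazisho

Attach voice causative sa- → sazisho.
Attach mood indicative fid- → fidsazisho.
Attach number plural f- → ffidsazisho.
Attach evidentiality inferred gi- (before consonant 'f') → giffidsazisho.
Nasal assimilation: no change.
Vowel deletion: no change.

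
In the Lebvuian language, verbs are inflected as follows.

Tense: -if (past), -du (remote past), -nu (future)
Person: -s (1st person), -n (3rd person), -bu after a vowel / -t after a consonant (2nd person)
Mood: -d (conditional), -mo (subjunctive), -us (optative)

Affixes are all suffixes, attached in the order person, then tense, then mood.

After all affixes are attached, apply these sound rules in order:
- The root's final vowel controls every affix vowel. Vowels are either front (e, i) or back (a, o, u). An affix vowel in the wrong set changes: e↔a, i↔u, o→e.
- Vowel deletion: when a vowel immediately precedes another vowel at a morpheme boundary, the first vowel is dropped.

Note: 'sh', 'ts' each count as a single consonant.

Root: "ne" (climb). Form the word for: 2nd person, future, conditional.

Attach person 2nd person -bu (after vowel 'e') → nebu.
Attach tense future -nu → nebunu.
Attach mood conditional -d → nebunud.
Apply vowel harmony: nebunud → nebinid.
Vowel deletion: no change.

nebinid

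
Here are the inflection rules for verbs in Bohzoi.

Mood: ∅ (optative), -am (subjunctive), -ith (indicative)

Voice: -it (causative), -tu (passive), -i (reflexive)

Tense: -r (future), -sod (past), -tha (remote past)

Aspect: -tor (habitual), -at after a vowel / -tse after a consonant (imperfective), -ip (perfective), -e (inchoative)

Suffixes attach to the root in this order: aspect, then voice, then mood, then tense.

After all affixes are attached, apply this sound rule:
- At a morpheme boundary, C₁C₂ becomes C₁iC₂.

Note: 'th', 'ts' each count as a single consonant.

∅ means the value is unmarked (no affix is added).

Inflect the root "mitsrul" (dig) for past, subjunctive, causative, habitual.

Attach aspect habitual -tor → mitsrultor.
Attach voice causative -it → mitsrultorit.
Attach mood subjunctive -am → mitsrultoritam.
Attach tense past -sod → mitsrultoritamsod.
Apply epenthesis: mitsrultoritamsod → mitsrulitoritamisod.

mitsrulitoritamisod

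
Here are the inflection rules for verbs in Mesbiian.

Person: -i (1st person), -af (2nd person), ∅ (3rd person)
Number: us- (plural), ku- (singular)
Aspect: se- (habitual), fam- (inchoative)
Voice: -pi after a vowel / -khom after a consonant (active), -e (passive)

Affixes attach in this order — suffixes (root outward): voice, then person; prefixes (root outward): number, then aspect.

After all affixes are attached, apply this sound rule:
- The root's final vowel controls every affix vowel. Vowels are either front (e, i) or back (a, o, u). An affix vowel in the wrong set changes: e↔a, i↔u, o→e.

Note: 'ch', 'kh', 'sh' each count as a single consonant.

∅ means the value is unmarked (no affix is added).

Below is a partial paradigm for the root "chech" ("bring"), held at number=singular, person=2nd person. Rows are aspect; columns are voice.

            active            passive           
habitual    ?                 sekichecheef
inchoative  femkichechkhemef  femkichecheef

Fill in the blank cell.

Attach number singular ku- → kuchech.
Attach voice active -khom (after consonant 'ch') → kuchechkhom.
Attach person 2nd person -af → kuchechkhomaf.
Attach aspect habitual se- → sekuchechkhomaf.
Apply vowel harmony: sekuchechkhomaf → sekichechkhemef.

sekichechkhemef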